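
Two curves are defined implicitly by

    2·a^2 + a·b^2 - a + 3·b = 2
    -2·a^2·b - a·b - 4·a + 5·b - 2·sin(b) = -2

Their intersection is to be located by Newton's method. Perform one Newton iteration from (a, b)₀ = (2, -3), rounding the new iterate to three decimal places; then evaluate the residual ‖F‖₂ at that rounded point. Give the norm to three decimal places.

4.026

At (2, -3): F = (13.000, 9.28224).
Jacobian J = [[4·a + b^2 - 1, 2·a·b + 3], [-4·a·b - b - 4, -2·a^2 - a - 2·cos(b) + 5]].
At the point, J = [[16.000, -9.000], [23.000, -3.02002]] (det J = 158.67976).
Solving J·Δ = −F gives Δ = (-0.279, 0.948).
Then the next iterate is (a, b)₁ = (1.721, -2.052).
Re-evaluating at (1.721, -2.052): F = (3.29330, 2.31576), so ‖F‖₂ = 4.026.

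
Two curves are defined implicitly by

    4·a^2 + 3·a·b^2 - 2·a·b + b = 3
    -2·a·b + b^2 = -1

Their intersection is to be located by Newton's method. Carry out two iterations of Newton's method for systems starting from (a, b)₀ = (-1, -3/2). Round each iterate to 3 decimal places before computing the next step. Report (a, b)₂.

(-1.146, -0.337)

At (-1, -3/2): F = (-10.250, 0.250).
Jacobian J = [[8·a + 3·b^2 - 2·b, 6·a·b - 2·a + 1], [-2·b, -2·a + 2·b]].
At the point, J = [[1.750, 12.000], [3.000, -1.000]] (det J = -37.750).
Solving J·Δ = −F gives Δ = (0.192, 0.826).
Then the next iterate is (a, b)₁ = (-0.808, -0.674).
Round to (-0.808, -0.674) and repeat: F = (-3.25289, 0.36509), J = [[-3.75317, 5.88355], [1.348, 0.268]].
Δ = (-0.338, 0.337), so (a, b)₂ = (-1.146, -0.337).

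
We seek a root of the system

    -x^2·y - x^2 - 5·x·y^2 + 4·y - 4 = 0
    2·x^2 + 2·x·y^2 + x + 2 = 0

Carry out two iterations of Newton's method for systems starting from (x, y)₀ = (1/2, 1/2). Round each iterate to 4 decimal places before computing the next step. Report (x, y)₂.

(13.2657, 2.4499)

At (1/2, 1/2): F = (-3.0000, 3.2500).
Jacobian J = [[-2·x·y - 2·x - 5·y^2, -x^2 - 10·x·y + 4], [4·x + 2·y^2 + 1, 4·x·y]].
At the point, J = [[-2.7500, 1.2500], [3.5000, 1.0000]] (det J = -7.1250).
Solving J·Δ = −F gives Δ = (-0.9912, 0.2193).
Then the next iterate is (x, y)₁ = (-0.4912, 0.7193).
Round to (-0.4912, 0.7193) and repeat: F = (-0.266912, 1.483068), J = [[-0.897922, 7.291924], [0.069985, -1.413281]].
Δ = (13.7569, 1.7306), so (x, y)₂ = (13.2657, 2.4499).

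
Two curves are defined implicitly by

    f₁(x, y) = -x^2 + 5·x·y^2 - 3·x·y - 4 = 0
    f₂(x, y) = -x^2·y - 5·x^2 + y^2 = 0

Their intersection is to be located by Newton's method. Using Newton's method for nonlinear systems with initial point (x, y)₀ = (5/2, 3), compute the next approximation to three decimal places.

(1.479, 2.287)

At (5/2, 3): F = (79.750, -41.000).
Jacobian J = [[-2·x + 5·y^2 - 3·y, 10·x·y - 3·x], [-2·x·y - 10·x, -x^2 + 2·y]].
At the point, J = [[31.000, 67.500], [-40.000, -0.250]] (det J = 2692.250).
Solving J·Δ = −F gives Δ = (-1.021, -0.713).
Then the next iterate is (x, y)₁ = (1.479, 2.287).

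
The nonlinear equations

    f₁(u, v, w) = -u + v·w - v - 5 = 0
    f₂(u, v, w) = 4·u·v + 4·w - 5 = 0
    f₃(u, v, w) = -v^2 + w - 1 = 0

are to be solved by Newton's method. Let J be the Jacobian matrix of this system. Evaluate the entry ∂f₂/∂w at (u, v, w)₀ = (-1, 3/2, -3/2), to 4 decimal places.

4.0000

∂f₂/∂w = 4.
At (-1, 3/2, -3/2) this is 4.0000.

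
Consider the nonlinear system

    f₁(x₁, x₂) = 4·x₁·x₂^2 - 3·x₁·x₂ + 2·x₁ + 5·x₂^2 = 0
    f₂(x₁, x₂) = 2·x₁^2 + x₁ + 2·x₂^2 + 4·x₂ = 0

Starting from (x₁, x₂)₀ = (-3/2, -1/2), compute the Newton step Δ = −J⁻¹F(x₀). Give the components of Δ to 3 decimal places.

At (-3/2, -1/2): F = (-5.500, 1.500).
Jacobian J = [[4·x₂^2 - 3·x₂ + 2, 8·x₁·x₂ - 3·x₁ + 10·x₂], [4·x₁ + 1, 4·x₂ + 4]].
At the point, J = [[4.500, 5.500], [-5.000, 2.000]] (det J = 36.500).
Solving J·Δ = −F gives Δ = (0.527, 0.568).

(0.527, 0.568)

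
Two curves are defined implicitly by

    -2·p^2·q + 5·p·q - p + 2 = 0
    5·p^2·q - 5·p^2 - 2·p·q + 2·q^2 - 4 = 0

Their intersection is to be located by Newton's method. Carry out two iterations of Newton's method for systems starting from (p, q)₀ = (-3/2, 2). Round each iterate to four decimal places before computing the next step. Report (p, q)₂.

At (-3/2, 2): F = (-20.5000, 21.2500).
Jacobian J = [[-4·p·q + 5·q - 1, -2·p^2 + 5·p], [10·p·q - 10·p - 2·q, 5·p^2 - 2·p + 4·q]].
At the point, J = [[21.0000, -12.0000], [-19.0000, 22.2500]] (det J = 239.2500).
Solving J·Δ = −F gives Δ = (0.8406, -0.2372).
Then the next iterate is (p, q)₁ = (-0.6594, 1.7628).
Round to (-0.6594, 1.7628) and repeat: F = (-4.685512, 6.198067), J = [[12.463561, -4.166617], [-8.555503, 10.544042]].
Δ = (0.2462, -0.3880), so (p, q)₂ = (-0.4132, 1.3748).

(-0.4132, 1.3748)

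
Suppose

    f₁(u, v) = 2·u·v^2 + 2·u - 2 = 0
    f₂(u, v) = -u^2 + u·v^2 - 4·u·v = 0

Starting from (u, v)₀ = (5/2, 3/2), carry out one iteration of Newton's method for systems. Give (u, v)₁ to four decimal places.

(0.7717, 1.2989)

At (5/2, 3/2): F = (14.2500, -15.6250).
Jacobian J = [[2·v^2 + 2, 4·u·v], [-2·u + v^2 - 4·v, 2·u·v - 4·u]].
At the point, J = [[6.5000, 15.0000], [-8.7500, -2.5000]] (det J = 115.0000).
Solving J·Δ = −F gives Δ = (-1.7283, -0.2011).
Then the next iterate is (u, v)₁ = (0.7717, 1.2989).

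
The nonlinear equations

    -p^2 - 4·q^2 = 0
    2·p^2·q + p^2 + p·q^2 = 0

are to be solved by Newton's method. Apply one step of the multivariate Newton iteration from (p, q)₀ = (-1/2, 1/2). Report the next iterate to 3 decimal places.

At (-1/2, 1/2): F = (-1.250, 0.375).
Jacobian J = [[-2·p, -8·q], [4·p·q + 2·p + q^2, 2·p^2 + 2·p·q]].
At the point, J = [[1.000, -4.000], [-1.750, 0.000]] (det J = -7.000).
Solving J·Δ = −F gives Δ = (0.214, -0.259).
Then the next iterate is (p, q)₁ = (-0.286, 0.241).

(-0.286, 0.241)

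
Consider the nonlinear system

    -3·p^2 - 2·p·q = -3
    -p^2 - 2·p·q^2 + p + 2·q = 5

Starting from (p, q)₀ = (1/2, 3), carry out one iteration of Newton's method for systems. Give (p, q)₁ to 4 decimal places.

(0.7639, -0.1250)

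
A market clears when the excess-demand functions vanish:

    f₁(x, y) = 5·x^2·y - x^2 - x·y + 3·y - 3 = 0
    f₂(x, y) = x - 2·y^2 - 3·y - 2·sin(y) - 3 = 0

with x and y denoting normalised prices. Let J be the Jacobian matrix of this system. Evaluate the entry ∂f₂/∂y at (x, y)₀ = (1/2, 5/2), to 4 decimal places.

-11.3977

∂f₂/∂y = -4·y - 2·cos(y) - 3.
At (1/2, 5/2) this is -11.3977.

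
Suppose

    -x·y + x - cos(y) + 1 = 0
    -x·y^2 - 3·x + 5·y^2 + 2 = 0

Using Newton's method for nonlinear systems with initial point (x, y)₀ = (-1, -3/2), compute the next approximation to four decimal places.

(-0.3726, -0.6552)

At (-1, -3/2): F = (-1.570737, 18.5000).
Jacobian J = [[-y + 1, -x + sin(y)], [-y^2 - 3, -2·x·y + 10·y]].
At the point, J = [[2.5000, 0.002505], [-5.2500, -18.0000]] (det J = -44.986849).
Solving J·Δ = −F gives Δ = (0.6274, 0.8448).
Then the next iterate is (x, y)₁ = (-0.3726, -0.6552).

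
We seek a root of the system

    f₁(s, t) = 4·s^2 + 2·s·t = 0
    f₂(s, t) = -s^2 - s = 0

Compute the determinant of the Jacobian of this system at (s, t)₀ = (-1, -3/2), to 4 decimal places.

2.0000

J = [[8·s + 2·t, 2·s], [-2·s - 1, 0]].
At the point, J = [[-11.0000, -2.0000], [1.0000, 0.0000]].
det J = 2.0000.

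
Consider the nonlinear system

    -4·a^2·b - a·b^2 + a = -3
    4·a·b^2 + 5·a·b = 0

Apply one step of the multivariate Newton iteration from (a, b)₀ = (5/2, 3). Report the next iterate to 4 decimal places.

At (5/2, 3): F = (-92.0000, 127.5000).
Jacobian J = [[-8·a·b - b^2 + 1, -4·a^2 - 2·a·b], [4·b^2 + 5·b, 8·a·b + 5·a]].
At the point, J = [[-68.0000, -40.0000], [51.0000, 72.5000]] (det J = -2890.0000).
Solving J·Δ = −F gives Δ = (-0.5433, -1.3765).
Then the next iterate is (a, b)₁ = (1.9567, 1.6235).

(1.9567, 1.6235)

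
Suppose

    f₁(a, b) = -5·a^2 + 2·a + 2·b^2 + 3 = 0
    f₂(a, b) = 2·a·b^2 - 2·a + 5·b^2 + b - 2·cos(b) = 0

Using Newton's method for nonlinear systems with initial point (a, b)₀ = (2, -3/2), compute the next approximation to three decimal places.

(1.373, -1.034)

At (2, -3/2): F = (-8.500, 14.60853).
Jacobian J = [[-10·a + 2, 4·b], [2·b^2 - 2, 4·a·b + 10·b + 2·sin(b) + 1]].
At the point, J = [[-18.000, -6.000], [2.500, -27.99499]] (det J = 518.90982).
Solving J·Δ = −F gives Δ = (-0.627, 0.466).
Then the next iterate is (a, b)₁ = (1.373, -1.034).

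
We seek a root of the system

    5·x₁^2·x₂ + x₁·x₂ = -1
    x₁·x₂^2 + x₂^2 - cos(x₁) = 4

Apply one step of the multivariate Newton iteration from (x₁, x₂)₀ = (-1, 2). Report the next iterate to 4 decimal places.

(0.4375, 6.2186)

At (-1, 2): F = (9.0000, -4.540302).
Jacobian J = [[10·x₁·x₂ + x₂, 5·x₁^2 + x₁], [x₂^2 + sin(x₁), 2·x₁·x₂ + 2·x₂]].
At the point, J = [[-18.0000, 4.0000], [3.158529, 0.0000]] (det J = -12.634116).
Solving J·Δ = −F gives Δ = (1.4375, 4.2186).
Then the next iterate is (x₁, x₂)₁ = (0.4375, 6.2186).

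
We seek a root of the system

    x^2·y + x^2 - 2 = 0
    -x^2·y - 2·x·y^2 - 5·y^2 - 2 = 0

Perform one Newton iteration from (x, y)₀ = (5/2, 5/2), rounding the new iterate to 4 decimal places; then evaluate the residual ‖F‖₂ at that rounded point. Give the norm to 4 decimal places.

At (5/2, 5/2): F = (19.8750, -80.1250).
Jacobian J = [[2·x·y + 2·x, x^2], [-2·x·y - 2·y^2, -x^2 - 4·x·y - 10·y]].
At the point, J = [[17.5000, 6.2500], [-25.0000, -56.2500]] (det J = -828.1250).
Solving J·Δ = −F gives Δ = (-0.7453, -1.0932).
Then the next iterate is (x, y)₁ = (1.7547, 1.4068).
Re-evaluating at (1.7547, 1.4068): F = (5.410470, -23.172334), so ‖F‖₂ = 23.7956.

23.7956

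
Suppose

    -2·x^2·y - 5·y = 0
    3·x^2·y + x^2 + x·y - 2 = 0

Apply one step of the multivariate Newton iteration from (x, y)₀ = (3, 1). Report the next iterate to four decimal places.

(2.2512, 0.3907)

At (3, 1): F = (-23.0000, 37.0000).
Jacobian J = [[-4·x·y, -2·x^2 - 5], [6·x·y + 2·x + y, 3·x^2 + x]].
At the point, J = [[-12.0000, -23.0000], [25.0000, 30.0000]] (det J = 215.0000).
Solving J·Δ = −F gives Δ = (-0.7488, -0.6093).
Then the next iterate is (x, y)₁ = (2.2512, 0.3907).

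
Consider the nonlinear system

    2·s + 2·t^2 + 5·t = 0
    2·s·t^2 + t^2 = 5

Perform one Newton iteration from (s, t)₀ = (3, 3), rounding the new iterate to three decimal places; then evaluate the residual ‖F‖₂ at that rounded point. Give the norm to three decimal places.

14.326

At (3, 3): F = (39.000, 58.000).
Jacobian J = [[2, 4·t + 5], [2·t^2, 4·s·t + 2·t]].
At the point, J = [[2.000, 17.000], [18.000, 42.000]] (det J = -222.000).
Solving J·Δ = −F gives Δ = (2.937, -2.640).
Then the next iterate is (s, t)₁ = (5.937, 0.360).
Re-evaluating at (5.937, 0.360): F = (13.93320, -3.33153), so ‖F‖₂ = 14.326.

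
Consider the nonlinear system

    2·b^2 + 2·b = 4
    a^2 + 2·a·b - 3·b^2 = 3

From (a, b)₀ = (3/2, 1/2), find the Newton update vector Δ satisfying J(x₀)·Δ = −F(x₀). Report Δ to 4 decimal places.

At (3/2, 1/2): F = (-2.5000, 0.0000).
Jacobian J = [[0, 4·b + 2], [2·a + 2·b, 2·a - 6·b]].
At the point, J = [[0.0000, 4.0000], [4.0000, 0.0000]] (det J = -16.0000).
Solving J·Δ = −F gives Δ = (0.0000, 0.6250).

(0.0000, 0.6250)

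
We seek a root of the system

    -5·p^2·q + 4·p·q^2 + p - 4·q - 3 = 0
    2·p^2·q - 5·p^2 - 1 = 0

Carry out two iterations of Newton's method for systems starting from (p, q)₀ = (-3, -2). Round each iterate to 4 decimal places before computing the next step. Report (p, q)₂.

At (-3, -2): F = (44.0000, -82.0000).
Jacobian J = [[-10·p·q + 4·q^2 + 1, -5·p^2 + 8·p·q - 4], [4·p·q - 10·p, 2·p^2]].
At the point, J = [[-43.0000, -1.0000], [54.0000, 18.0000]] (det J = -720.0000).
Solving J·Δ = −F gives Δ = (0.9861, 1.5972).
Then the next iterate is (p, q)₁ = (-2.0139, -0.4028).
Round to (-2.0139, -0.4028) and repeat: F = (3.458664, -24.546313), J = [[-6.462998, -17.789375], [23.383796, 8.111586]].
Δ = (1.1239, -0.2139), so (p, q)₂ = (-0.8900, -0.6167).

(-0.8900, -0.6167)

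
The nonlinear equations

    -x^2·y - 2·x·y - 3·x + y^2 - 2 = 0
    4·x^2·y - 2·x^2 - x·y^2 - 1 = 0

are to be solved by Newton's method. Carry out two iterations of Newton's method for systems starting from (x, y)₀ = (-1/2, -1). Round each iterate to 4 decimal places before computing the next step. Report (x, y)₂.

(-0.6707, -1.5082)

At (-1/2, -1): F = (-0.2500, -2.0000).
Jacobian J = [[-2·x·y - 2·y - 3, -x^2 - 2·x + 2·y], [8·x·y - 4·x - y^2, 4·x^2 - 2·x·y]].
At the point, J = [[-2.0000, -1.2500], [5.0000, 0.0000]] (det J = 6.2500).
Solving J·Δ = −F gives Δ = (0.4000, -0.8400).
Then the next iterate is (x, y)₁ = (-0.1000, -1.8400).
Round to (-0.1000, -1.8400) and repeat: F = (1.3360, -0.755040), J = [[0.3120, -3.4900], [-1.5136, -0.3280]].
Δ = (-0.5707, 0.3318), so (x, y)₂ = (-0.6707, -1.5082).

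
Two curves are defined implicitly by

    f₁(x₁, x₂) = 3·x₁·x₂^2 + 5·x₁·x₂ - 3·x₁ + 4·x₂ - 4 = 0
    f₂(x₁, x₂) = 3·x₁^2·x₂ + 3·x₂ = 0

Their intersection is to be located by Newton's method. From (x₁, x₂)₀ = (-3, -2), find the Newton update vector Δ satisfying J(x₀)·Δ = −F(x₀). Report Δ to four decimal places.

(1.3226, 0.4129)

At (-3, -2): F = (-9.0000, -60.0000).
Jacobian J = [[3·x₂^2 + 5·x₂ - 3, 6·x₁·x₂ + 5·x₁ + 4], [6·x₁·x₂, 3·x₁^2 + 3]].
At the point, J = [[-1.0000, 25.0000], [36.0000, 30.0000]] (det J = -930.0000).
Solving J·Δ = −F gives Δ = (1.3226, 0.4129).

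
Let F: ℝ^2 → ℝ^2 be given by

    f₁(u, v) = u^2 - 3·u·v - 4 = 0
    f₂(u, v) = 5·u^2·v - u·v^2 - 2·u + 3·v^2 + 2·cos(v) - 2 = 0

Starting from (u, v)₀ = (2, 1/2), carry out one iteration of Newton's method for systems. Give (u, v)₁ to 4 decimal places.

(2.2494, 0.1039)

At (2, 1/2): F = (-3.0000, 6.005165).
Jacobian J = [[2·u - 3·v, -3·u], [10·u·v - v^2 - 2, 5·u^2 - 2·u·v + 6·v - 2·sin(v)]].
At the point, J = [[2.5000, -6.0000], [7.7500, 20.041149]] (det J = 96.602872).
Solving J·Δ = −F gives Δ = (0.2494, -0.3961).
Then the next iterate is (u, v)₁ = (2.2494, 0.1039).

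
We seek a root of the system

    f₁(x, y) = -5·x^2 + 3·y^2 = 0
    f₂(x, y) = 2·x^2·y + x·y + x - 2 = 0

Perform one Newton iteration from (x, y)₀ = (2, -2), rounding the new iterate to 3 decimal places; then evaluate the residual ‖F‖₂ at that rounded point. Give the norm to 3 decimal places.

At (2, -2): F = (-8.000, -20.000).
Jacobian J = [[-10·x, 6·y], [4·x·y + y + 1, 2·x^2 + x]].
At the point, J = [[-20.000, -12.000], [-17.000, 10.000]] (det J = -404.000).
Solving J·Δ = −F gives Δ = (-0.792, 0.653).
Then the next iterate is (x, y)₁ = (1.208, -1.347).
Re-evaluating at (1.208, -1.347): F = (-1.85309, -6.35043), so ‖F‖₂ = 6.615.

6.615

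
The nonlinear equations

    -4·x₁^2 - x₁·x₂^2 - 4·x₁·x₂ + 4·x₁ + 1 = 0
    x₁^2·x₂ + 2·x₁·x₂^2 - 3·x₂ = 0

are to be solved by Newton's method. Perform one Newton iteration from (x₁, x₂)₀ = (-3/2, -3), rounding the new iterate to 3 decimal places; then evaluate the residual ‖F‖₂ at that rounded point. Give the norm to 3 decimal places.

At (-3/2, -3): F = (-18.500, -24.750).
Jacobian J = [[-8·x₁ - x₂^2 - 4·x₂ + 4, -2·x₁·x₂ - 4·x₁], [2·x₁·x₂ + 2·x₂^2, x₁^2 + 4·x₁·x₂ - 3]].
At the point, J = [[19.000, -3.000], [27.000, 17.250]] (det J = 408.750).
Solving J·Δ = −F gives Δ = (0.962, -0.072).
Then the next iterate is (x₁, x₂)₁ = (-0.538, -3.072).
Re-evaluating at (-0.538, -3.072): F = (-3.84352, -1.82758), so ‖F‖₂ = 4.256.

4.256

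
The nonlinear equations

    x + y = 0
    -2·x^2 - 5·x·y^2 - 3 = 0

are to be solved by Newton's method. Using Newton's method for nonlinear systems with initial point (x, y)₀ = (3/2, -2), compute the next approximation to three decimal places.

(1.098, -1.098)

At (3/2, -2): F = (-0.500, -37.500).
Jacobian J = [[1, 1], [-4·x - 5·y^2, -10·x·y]].
At the point, J = [[1.000, 1.000], [-26.000, 30.000]] (det J = 56.000).
Solving J·Δ = −F gives Δ = (-0.402, 0.902).
Then the next iterate is (x, y)₁ = (1.098, -1.098).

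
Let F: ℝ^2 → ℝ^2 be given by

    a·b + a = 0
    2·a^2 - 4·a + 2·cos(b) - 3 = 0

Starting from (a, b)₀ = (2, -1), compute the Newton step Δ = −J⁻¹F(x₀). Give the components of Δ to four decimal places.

At (2, -1): F = (0.0000, -1.919395).
Jacobian J = [[b + 1, a], [4·a - 4, -2·sin(b)]].
At the point, J = [[0.0000, 2.0000], [4.0000, 1.682942]] (det J = -8.0000).
Solving J·Δ = −F gives Δ = (0.4798, 0.0000).

(0.4798, 0.0000)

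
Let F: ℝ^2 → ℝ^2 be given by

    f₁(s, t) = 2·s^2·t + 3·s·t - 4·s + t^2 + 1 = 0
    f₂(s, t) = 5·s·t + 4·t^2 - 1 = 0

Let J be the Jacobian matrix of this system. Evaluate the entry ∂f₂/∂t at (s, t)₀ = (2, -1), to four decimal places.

∂f₂/∂t = 5·s + 8·t.
At (2, -1) this is 2.0000.

2.0000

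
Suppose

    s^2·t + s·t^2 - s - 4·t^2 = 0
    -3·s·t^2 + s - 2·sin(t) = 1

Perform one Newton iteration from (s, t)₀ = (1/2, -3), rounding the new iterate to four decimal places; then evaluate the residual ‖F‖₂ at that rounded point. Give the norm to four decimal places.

8.9811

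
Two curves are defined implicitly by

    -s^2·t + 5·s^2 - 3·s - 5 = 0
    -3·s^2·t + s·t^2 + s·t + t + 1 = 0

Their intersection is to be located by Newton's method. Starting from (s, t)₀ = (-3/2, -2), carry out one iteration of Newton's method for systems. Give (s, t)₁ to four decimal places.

At (-3/2, -2): F = (15.2500, 9.5000).
Jacobian J = [[-2·s·t + 10·s - 3, -s^2], [-6·s·t + t^2 + t, -3·s^2 + 2·s·t + s + 1]].
At the point, J = [[-24.0000, -2.2500], [-16.0000, -1.2500]] (det J = -6.0000).
Solving J·Δ = −F gives Δ = (0.3854, 2.6667).
Then the next iterate is (s, t)₁ = (-1.1146, 0.6667).

(-1.1146, 0.6667)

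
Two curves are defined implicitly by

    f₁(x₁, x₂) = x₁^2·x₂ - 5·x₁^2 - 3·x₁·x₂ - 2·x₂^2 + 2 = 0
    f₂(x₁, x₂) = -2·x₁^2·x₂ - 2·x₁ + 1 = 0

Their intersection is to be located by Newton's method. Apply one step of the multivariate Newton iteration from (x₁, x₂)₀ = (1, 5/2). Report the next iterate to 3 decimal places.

(0.739, 1.063)

At (1, 5/2): F = (-20.500, -6.000).
Jacobian J = [[2·x₁·x₂ - 10·x₁ - 3·x₂, x₁^2 - 3·x₁ - 4·x₂], [-4·x₁·x₂ - 2, -2·x₁^2]].
At the point, J = [[-12.500, -12.000], [-12.000, -2.000]] (det J = -119.000).
Solving J·Δ = −F gives Δ = (-0.261, -1.437).
Then the next iterate is (x₁, x₂)₁ = (0.739, 1.063).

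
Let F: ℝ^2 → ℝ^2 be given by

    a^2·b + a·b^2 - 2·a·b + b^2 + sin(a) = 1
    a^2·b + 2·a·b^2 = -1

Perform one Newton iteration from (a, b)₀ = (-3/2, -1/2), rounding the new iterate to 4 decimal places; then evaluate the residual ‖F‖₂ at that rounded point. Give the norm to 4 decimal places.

At (-3/2, -1/2): F = (-4.747495, -0.8750).
Jacobian J = [[2·a·b + b^2 - 2·b + cos(a), a^2 + 2·a·b - 2·a + 2·b], [2·a·b + 2·b^2, a^2 + 4·a·b]].
At the point, J = [[2.820737, 5.7500], [2.0000, 5.2500]] (det J = 3.308870).
Solving J·Δ = −F gives Δ = (6.0121, -2.1236).
Then the next iterate is (a, b)₁ = (4.5121, -2.6236).
Re-evaluating at (4.5121, -2.6236): F = (6.223199, 9.702074), so ‖F‖₂ = 11.5264.

11.5264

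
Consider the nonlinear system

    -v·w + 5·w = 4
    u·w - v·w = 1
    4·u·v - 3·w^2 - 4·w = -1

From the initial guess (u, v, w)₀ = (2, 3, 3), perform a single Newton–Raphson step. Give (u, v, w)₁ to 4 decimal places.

(7.2857, 5.8571, 6.2857)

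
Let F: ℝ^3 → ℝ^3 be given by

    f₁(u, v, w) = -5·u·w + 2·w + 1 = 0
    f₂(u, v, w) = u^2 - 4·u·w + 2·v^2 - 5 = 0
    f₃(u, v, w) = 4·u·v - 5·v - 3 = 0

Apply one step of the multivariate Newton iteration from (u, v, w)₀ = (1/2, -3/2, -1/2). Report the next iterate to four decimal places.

(1.9500, -3.9000, 9.2500)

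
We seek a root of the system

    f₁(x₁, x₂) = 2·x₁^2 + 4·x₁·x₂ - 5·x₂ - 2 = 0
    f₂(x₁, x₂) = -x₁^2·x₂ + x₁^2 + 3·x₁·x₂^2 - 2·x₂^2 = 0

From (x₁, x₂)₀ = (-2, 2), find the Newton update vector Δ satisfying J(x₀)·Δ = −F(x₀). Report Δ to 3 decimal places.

At (-2, 2): F = (-20.000, -36.000).
Jacobian J = [[4·x₁ + 4·x₂, 4·x₁ - 5], [-2·x₁·x₂ + 2·x₁ + 3·x₂^2, -x₁^2 + 6·x₁·x₂ - 4·x₂]].
At the point, J = [[0.000, -13.000], [16.000, -36.000]] (det J = 208.000).
Solving J·Δ = −F gives Δ = (-1.212, -1.538).

(-1.212, -1.538)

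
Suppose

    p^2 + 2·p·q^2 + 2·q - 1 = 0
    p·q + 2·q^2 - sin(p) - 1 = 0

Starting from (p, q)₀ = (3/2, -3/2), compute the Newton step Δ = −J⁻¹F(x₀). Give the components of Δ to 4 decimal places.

At (3/2, -3/2): F = (5.0000, 0.252505).
Jacobian J = [[2·p + 2·q^2, 4·p·q + 2], [q - cos(p), p + 4·q]].
At the point, J = [[7.5000, -7.0000], [-1.570737, -4.5000]] (det J = -44.745160).
Solving J·Δ = −F gives Δ = (-0.4633, 0.2178).

(-0.4633, 0.2178)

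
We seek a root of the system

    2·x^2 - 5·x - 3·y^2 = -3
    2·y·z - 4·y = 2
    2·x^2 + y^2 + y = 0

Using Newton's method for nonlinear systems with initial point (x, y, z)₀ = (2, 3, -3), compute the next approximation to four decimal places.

(0.9212, 1.3758, -0.3737)

At (2, 3, -3): F = (-26.0000, -32.0000, 20.0000).
Jacobian J = [[4·x - 5, -6·y, 0], [0, 2·z - 4, 2·y], [4·x, 2·y + 1, 0]].
At the point, J = [[3.0000, -18.0000, 0.0000], [0.0000, -10.0000, 6.0000], [8.0000, 7.0000, 0.0000]] (det J = -990.0000).
Solving J·Δ = −F gives Δ = (-1.0788, -1.6242, 2.6263).
Then the next iterate is (x, y, z)₁ = (0.9212, 1.3758, -0.3737).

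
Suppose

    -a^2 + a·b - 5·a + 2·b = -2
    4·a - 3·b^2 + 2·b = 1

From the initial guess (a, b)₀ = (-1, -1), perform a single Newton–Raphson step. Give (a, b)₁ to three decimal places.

(0.389, -0.444)

At (-1, -1): F = (5.000, -10.000).
Jacobian J = [[-2·a + b - 5, a + 2], [4, -6·b + 2]].
At the point, J = [[-4.000, 1.000], [4.000, 8.000]] (det J = -36.000).
Solving J·Δ = −F gives Δ = (1.389, 0.556).
Then the next iterate is (a, b)₁ = (0.389, -0.444).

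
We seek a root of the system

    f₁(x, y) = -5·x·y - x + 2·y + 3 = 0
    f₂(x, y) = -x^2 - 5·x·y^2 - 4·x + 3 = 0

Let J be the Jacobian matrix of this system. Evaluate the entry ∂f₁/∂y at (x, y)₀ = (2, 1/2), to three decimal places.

-8.000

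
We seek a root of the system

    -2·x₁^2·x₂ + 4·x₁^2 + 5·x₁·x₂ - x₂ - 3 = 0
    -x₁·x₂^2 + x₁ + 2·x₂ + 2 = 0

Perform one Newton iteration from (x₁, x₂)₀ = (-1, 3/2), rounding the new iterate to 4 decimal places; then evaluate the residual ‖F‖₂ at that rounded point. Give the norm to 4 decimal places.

3.4069

At (-1, 3/2): F = (-11.0000, 6.2500).
Jacobian J = [[-4·x₁·x₂ + 8·x₁ + 5·x₂, -2·x₁^2 + 5·x₁ - 1], [-x₂^2 + 1, -2·x₁·x₂ + 2]].
At the point, J = [[5.5000, -8.0000], [-1.2500, 5.0000]] (det J = 17.5000).
Solving J·Δ = −F gives Δ = (0.2857, -1.1786).
Then the next iterate is (x₁, x₂)₁ = (-0.7143, 0.3214).
Re-evaluating at (-0.7143, 0.3214): F = (-2.756354, 2.002286), so ‖F‖₂ = 3.4069.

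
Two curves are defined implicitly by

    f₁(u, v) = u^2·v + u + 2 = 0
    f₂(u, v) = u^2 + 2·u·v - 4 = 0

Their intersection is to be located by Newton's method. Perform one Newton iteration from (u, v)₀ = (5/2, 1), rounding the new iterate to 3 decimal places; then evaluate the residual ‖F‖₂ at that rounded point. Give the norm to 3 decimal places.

7.967

At (5/2, 1): F = (10.750, 7.250).
Jacobian J = [[2·u·v + 1, u^2], [2·u + 2·v, 2·u]].
At the point, J = [[6.000, 6.250], [7.000, 5.000]] (det J = -13.750).
Solving J·Δ = −F gives Δ = (0.614, -2.309).
Then the next iterate is (u, v)₁ = (3.114, -1.309).
Re-evaluating at (3.114, -1.309): F = (-7.57937, -2.45546), so ‖F‖₂ = 7.967.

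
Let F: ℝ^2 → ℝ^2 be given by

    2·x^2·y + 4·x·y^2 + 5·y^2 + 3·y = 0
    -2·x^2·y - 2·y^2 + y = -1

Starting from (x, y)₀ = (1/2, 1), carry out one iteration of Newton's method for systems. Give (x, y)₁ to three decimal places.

At (1/2, 1): F = (10.500, -0.500).
Jacobian J = [[4·x·y + 4·y^2, 2·x^2 + 8·x·y + 10·y + 3], [-4·x·y, -2·x^2 - 4·y + 1]].
At the point, J = [[6.000, 17.500], [-2.000, -3.500]] (det J = 14.000).
Solving J·Δ = −F gives Δ = (2.000, -1.286).
Then the next iterate is (x, y)₁ = (2.500, -0.286).

(2.500, -0.286)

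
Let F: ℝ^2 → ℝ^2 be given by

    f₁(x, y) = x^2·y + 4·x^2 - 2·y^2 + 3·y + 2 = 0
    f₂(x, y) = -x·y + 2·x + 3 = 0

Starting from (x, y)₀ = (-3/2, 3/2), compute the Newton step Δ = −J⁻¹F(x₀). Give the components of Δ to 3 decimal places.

At (-3/2, 3/2): F = (14.375, 2.250).
Jacobian J = [[2·x·y + 8·x, x^2 - 4·y + 3], [-y + 2, -x]].
At the point, J = [[-16.500, -0.750], [0.500, 1.500]] (det J = -24.375).
Solving J·Δ = −F gives Δ = (0.954, -1.818).

(0.954, -1.818)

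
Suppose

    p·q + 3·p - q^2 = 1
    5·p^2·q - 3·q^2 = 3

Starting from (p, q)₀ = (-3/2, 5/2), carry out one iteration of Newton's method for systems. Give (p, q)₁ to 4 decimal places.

(-1.1234, 0.4340)

At (-3/2, 5/2): F = (-15.5000, 6.3750).
Jacobian J = [[q + 3, p - 2·q], [10·p·q, 5·p^2 - 6·q]].
At the point, J = [[5.5000, -6.5000], [-37.5000, -3.7500]] (det J = -264.3750).
Solving J·Δ = −F gives Δ = (0.3766, -2.0660).
Then the next iterate is (p, q)₁ = (-1.1234, 0.4340).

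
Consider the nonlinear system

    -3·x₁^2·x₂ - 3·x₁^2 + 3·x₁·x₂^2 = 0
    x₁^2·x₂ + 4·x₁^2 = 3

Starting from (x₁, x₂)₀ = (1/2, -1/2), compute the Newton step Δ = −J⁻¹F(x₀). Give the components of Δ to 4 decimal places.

At (1/2, -1/2): F = (0.0000, -2.1250).
Jacobian J = [[-6·x₁·x₂ - 6·x₁ + 3·x₂^2, -3·x₁^2 + 6·x₁·x₂], [2·x₁·x₂ + 8·x₁, x₁^2]].
At the point, J = [[-0.7500, -2.2500], [3.5000, 0.2500]] (det J = 7.6875).
Solving J·Δ = −F gives Δ = (0.6220, -0.2073).

(0.6220, -0.2073)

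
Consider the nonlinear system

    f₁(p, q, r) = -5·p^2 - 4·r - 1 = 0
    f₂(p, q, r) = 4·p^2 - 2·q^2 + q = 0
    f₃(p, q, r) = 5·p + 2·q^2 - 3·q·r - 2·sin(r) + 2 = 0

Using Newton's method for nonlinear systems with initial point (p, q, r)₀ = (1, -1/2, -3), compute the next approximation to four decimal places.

(1.0672, -1.6791, -1.6679)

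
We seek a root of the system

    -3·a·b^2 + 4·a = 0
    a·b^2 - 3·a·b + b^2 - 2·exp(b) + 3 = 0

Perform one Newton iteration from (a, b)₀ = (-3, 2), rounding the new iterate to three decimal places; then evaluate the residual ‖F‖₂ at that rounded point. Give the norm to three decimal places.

6.678

At (-3, 2): F = (24.000, -1.77811).
Jacobian J = [[-3·b^2 + 4, -6·a·b], [b^2 - 3·b, 2·a·b - 3·a + 2·b - 2·exp(b)]].
At the point, J = [[-8.000, 36.000], [-2.000, -13.77811]] (det J = 182.22490).
Solving J·Δ = −F gives Δ = (1.463, -0.341).
Then the next iterate is (a, b)₁ = (-1.537, 1.659).
Re-evaluating at (-1.537, 1.659): F = (6.54277, -1.33643), so ‖F‖₂ = 6.678.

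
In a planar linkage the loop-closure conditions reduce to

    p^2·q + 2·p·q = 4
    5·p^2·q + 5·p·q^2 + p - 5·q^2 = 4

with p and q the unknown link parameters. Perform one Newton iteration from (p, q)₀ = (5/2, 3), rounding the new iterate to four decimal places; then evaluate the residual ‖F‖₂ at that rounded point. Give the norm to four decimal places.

35.1744

At (5/2, 3): F = (29.7500, 159.7500).
Jacobian J = [[2·p·q + 2·q, p^2 + 2·p], [10·p·q + 5·q^2 + 1, 5·p^2 + 10·p·q - 10·q]].
At the point, J = [[21.0000, 11.2500], [121.0000, 76.2500]] (det J = 240.0000).
Solving J·Δ = −F gives Δ = (-1.9635, 1.0208).
Then the next iterate is (p, q)₁ = (0.5365, 4.0208).
Re-evaluating at (0.5365, 4.0208): F = (1.471634, -35.143555), so ‖F‖₂ = 35.1744.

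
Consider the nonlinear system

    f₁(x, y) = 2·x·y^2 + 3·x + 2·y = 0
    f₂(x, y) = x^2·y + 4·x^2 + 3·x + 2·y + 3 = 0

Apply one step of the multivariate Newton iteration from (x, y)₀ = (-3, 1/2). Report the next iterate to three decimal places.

At (-3, 1/2): F = (-9.500, 35.500).
Jacobian J = [[2·y^2 + 3, 4·x·y + 2], [2·x·y + 8·x + 3, x^2 + 2]].
At the point, J = [[3.500, -4.000], [-24.000, 11.000]] (det J = -57.500).
Solving J·Δ = −F gives Δ = (0.652, -1.804).
Then the next iterate is (x, y)₁ = (-2.348, -1.304).

(-2.348, -1.304)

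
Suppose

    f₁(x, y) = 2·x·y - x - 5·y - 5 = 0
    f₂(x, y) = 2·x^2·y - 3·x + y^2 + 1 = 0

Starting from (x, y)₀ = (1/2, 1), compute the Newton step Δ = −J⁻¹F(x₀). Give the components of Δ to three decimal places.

(-13.167, -5.667)

At (1/2, 1): F = (-9.500, 1.000).
Jacobian J = [[2·y - 1, 2·x - 5], [4·x·y - 3, 2·x^2 + 2·y]].
At the point, J = [[1.000, -4.000], [-1.000, 2.500]] (det J = -1.500).
Solving J·Δ = −F gives Δ = (-13.167, -5.667).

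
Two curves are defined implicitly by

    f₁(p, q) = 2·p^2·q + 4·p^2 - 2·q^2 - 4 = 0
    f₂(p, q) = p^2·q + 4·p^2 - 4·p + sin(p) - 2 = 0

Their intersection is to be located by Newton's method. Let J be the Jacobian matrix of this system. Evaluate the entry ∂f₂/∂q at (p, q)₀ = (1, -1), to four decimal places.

1.0000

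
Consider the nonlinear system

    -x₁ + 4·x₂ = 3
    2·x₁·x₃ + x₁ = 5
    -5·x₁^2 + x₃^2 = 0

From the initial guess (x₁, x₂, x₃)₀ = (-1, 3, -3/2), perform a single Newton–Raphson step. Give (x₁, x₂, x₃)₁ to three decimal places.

At (-1, 3, -3/2): F = (10.000, -3.000, -2.750).
Jacobian J = [[-1, 4, 0], [2·x₃ + 1, 0, 2·x₁], [-10·x₁, 0, 2·x₃]].
At the point, J = [[-1.000, 4.000, 0.000], [-2.000, 0.000, -2.000], [10.000, 0.000, -3.000]] (det J = -104.000).
Solving J·Δ = −F gives Δ = (-0.135, -2.534, -1.365).
Then the next iterate is (x₁, x₂, x₃)₁ = (-1.135, 0.466, -2.865).

(-1.135, 0.466, -2.865)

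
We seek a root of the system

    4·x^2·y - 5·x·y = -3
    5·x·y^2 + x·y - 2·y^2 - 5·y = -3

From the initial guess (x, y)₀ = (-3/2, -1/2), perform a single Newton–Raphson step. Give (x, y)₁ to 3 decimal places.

(4.571, -3.310)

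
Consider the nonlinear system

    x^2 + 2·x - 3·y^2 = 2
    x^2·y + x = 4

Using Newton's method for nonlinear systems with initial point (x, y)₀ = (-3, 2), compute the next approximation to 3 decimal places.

At (-3, 2): F = (-11.000, 11.000).
Jacobian J = [[2·x + 2, -6·y], [2·x·y + 1, x^2]].
At the point, J = [[-4.000, -12.000], [-11.000, 9.000]] (det J = -168.000).
Solving J·Δ = −F gives Δ = (0.196, -0.982).
Then the next iterate is (x, y)₁ = (-2.804, 1.018).

(-2.804, 1.018)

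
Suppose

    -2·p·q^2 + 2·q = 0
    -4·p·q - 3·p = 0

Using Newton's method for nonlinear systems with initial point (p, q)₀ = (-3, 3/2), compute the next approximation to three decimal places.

(-0.286, 1.286)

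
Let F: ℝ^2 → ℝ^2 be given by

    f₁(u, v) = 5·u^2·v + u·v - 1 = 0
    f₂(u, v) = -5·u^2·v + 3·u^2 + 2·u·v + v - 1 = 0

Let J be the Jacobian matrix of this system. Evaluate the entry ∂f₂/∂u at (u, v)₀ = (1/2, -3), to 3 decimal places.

12.000

∂f₂/∂u = -10·u·v + 6·u + 2·v.
At (1/2, -3) this is 12.000.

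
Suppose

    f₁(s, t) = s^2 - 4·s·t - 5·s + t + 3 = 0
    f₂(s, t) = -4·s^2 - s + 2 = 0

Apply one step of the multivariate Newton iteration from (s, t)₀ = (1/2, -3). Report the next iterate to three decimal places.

(0.600, 1.550)

At (1/2, -3): F = (3.750, 0.500).
Jacobian J = [[2·s - 4·t - 5, -4·s + 1], [-8·s - 1, 0]].
At the point, J = [[8.000, -1.000], [-5.000, 0.000]] (det J = -5.000).
Solving J·Δ = −F gives Δ = (0.100, 4.550).
Then the next iterate is (s, t)₁ = (0.600, 1.550).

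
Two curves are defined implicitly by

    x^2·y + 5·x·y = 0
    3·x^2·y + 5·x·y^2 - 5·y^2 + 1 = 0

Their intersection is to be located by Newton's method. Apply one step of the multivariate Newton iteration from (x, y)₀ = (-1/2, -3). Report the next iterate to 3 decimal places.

At (-1/2, -3): F = (6.750, -68.750).
Jacobian J = [[2·x·y + 5·y, x^2 + 5·x], [6·x·y + 5·y^2, 3·x^2 + 10·x·y - 10·y]].
At the point, J = [[-12.000, -2.250], [54.000, 45.750]] (det J = -427.500).
Solving J·Δ = −F gives Δ = (0.361, 1.077).
Then the next iterate is (x, y)₁ = (-0.139, -1.923).

(-0.139, -1.923)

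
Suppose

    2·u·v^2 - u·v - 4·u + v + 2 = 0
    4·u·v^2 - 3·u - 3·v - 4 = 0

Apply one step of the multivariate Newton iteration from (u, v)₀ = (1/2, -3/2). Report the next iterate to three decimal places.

(-1.083, -2.167)

At (1/2, -3/2): F = (1.500, 3.500).
Jacobian J = [[2·v^2 - v - 4, 4·u·v - u + 1], [4·v^2 - 3, 8·u·v - 3]].
At the point, J = [[2.000, -2.500], [6.000, -9.000]] (det J = -3.000).
Solving J·Δ = −F gives Δ = (-1.583, -0.667).
Then the next iterate is (u, v)₁ = (-1.083, -2.167).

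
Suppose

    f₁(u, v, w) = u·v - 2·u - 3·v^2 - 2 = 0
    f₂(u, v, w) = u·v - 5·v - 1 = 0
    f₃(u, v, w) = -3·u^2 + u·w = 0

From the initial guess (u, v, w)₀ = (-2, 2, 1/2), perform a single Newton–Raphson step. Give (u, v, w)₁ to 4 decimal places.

(2.0000, 1.0000, 19.0000)

At (-2, 2, 1/2): F = (-14.0000, -15.0000, -13.0000).
Jacobian J = [[v - 2, u - 6·v, 0], [v, u - 5, 0], [-6·u + w, 0, u]].
At the point, J = [[0.0000, -14.0000, 0.0000], [2.0000, -7.0000, 0.0000], [12.5000, 0.0000, -2.0000]] (det J = -56.0000).
Solving J·Δ = −F gives Δ = (4.0000, -1.0000, 18.5000).
Then the next iterate is (u, v, w)₁ = (2.0000, 1.0000, 19.0000).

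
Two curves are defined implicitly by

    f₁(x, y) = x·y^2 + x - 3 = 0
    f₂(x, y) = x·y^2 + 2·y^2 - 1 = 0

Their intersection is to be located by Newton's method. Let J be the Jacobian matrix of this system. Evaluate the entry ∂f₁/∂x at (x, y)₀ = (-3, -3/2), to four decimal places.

∂f₁/∂x = y^2 + 1.
At (-3, -3/2) this is 3.2500.

3.2500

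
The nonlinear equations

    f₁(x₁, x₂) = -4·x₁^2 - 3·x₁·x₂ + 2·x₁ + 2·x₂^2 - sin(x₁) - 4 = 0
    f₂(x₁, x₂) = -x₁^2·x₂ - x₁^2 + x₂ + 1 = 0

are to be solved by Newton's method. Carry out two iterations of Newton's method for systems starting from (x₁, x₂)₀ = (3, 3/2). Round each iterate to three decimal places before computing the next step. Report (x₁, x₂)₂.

(0.993, 2.794)

At (3, 3/2): F = (-43.14112, -20.000).
Jacobian J = [[-8·x₁ - 3·x₂ - cos(x₁) + 2, -3·x₁ + 4·x₂], [-2·x₁·x₂ - 2·x₁, -x₁^2 + 1]].
At the point, J = [[-25.51001, -3.000], [-15.000, -8.000]] (det J = 159.08006).
Solving J·Δ = −F gives Δ = (-1.792, 0.861).
Then the next iterate is (x₁, x₂)₁ = (1.208, 2.361).
Round to (1.208, 2.361) and repeat: F = (-5.76359, -1.54359), J = [[-15.10189, 5.820], [-8.12018, -0.45926]].
Δ = (-0.215, 0.433), so (x₁, x₂)₂ = (0.993, 2.794).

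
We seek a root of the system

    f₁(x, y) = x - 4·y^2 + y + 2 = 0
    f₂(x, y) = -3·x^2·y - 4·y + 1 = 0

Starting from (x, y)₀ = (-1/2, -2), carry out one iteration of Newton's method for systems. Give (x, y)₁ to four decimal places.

At (-1/2, -2): F = (-16.5000, 10.5000).
Jacobian J = [[1, -8·y + 1], [-6·x·y, -3·x^2 - 4]].
At the point, J = [[1.0000, 17.0000], [-6.0000, -4.7500]] (det J = 97.2500).
Solving J·Δ = −F gives Δ = (1.0296, 0.9100).
Then the next iterate is (x, y)₁ = (0.5296, -1.0900).

(0.5296, -1.0900)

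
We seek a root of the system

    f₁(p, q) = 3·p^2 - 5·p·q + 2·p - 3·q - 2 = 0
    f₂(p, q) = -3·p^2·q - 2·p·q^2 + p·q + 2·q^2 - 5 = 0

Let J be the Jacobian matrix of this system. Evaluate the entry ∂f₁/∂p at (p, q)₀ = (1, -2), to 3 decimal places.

∂f₁/∂p = 6·p - 5·q + 2.
At (1, -2) this is 18.000.

18.000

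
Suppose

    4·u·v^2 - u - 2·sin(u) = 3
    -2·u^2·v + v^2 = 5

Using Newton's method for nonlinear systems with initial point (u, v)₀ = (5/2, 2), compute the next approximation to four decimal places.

At (5/2, 2): F = (33.303056, -26.0000).
Jacobian J = [[4·v^2 - 2·cos(u) - 1, 8·u·v], [-4·u·v, -2·u^2 + 2·v]].
At the point, J = [[16.602287, 40.0000], [-20.0000, -8.5000]] (det J = 658.880559).
Solving J·Δ = −F gives Δ = (-1.1488, -0.3558).
Then the next iterate is (u, v)₁ = (1.3512, 1.6442).

(1.3512, 1.6442)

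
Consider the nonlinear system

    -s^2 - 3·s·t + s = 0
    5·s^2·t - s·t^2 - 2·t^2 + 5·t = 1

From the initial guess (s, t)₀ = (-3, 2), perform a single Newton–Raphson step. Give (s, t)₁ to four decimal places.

(-2.0429, 1.2270)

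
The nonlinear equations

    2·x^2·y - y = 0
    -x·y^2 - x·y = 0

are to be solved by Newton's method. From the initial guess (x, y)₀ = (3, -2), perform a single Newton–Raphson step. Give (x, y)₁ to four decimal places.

At (3, -2): F = (-34.0000, -6.0000).
Jacobian J = [[4·x·y, 2·x^2 - 1], [-y^2 - y, -2·x·y - x]].
At the point, J = [[-24.0000, 17.0000], [-2.0000, 9.0000]] (det J = -182.0000).
Solving J·Δ = −F gives Δ = (-1.1209, 0.4176).
Then the next iterate is (x, y)₁ = (1.8791, -1.5824).

(1.8791, -1.5824)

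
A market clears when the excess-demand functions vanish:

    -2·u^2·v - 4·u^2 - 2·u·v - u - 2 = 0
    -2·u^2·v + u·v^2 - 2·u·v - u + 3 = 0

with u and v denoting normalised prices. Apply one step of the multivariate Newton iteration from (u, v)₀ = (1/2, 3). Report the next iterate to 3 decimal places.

(0.238, 0.635)

At (1/2, 3): F = (-8.000, 2.500).
Jacobian J = [[-4·u·v - 8·u - 2·v - 1, -2·u^2 - 2·u], [-4·u·v + v^2 - 2·v - 1, -2·u^2 + 2·u·v - 2·u]].
At the point, J = [[-17.000, -1.500], [-4.000, 1.500]] (det J = -31.500).
Solving J·Δ = −F gives Δ = (-0.262, -2.365).
Then the next iterate is (u, v)₁ = (0.238, 0.635).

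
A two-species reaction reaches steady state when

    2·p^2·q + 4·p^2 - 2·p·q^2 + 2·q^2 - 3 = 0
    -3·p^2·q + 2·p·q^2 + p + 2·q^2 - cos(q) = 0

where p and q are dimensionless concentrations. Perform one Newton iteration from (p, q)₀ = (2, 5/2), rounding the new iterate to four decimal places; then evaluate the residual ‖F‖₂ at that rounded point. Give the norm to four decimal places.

3.6719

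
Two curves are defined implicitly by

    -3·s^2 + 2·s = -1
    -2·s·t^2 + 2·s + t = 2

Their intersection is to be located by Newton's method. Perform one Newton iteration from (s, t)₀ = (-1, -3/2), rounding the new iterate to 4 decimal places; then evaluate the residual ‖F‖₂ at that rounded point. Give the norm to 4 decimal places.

At (-1, -3/2): F = (-4.0000, -1.0000).
Jacobian J = [[-6·s + 2, 0], [-2·t^2 + 2, -4·s·t + 1]].
At the point, J = [[8.0000, 0.0000], [-2.5000, -5.0000]] (det J = -40.0000).
Solving J·Δ = −F gives Δ = (0.5000, -0.4500).
Then the next iterate is (s, t)₁ = (-0.5000, -1.9500).
Re-evaluating at (-0.5000, -1.9500): F = (-0.7500, -1.1475), so ‖F‖₂ = 1.3709.

1.3709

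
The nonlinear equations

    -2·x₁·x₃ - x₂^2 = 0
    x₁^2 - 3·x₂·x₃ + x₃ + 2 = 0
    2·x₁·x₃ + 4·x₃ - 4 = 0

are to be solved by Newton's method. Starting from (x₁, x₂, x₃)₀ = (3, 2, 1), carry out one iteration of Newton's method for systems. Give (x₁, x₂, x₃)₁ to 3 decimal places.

(1.184, 0.763, 0.763)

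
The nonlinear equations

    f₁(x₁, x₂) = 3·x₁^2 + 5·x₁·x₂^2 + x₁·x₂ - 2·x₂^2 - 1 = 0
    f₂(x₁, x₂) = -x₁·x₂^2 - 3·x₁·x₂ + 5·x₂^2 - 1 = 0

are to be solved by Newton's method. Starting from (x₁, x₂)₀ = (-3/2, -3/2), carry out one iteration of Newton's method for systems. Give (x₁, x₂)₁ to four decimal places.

(-1.2917, -1.0104)

At (-3/2, -3/2): F = (-13.3750, 6.8750).
Jacobian J = [[6·x₁ + 5·x₂^2 + x₂, 10·x₁·x₂ + x₁ - 4·x₂], [-x₂^2 - 3·x₂, -2·x₁·x₂ - 3·x₁ + 10·x₂]].
At the point, J = [[0.7500, 27.0000], [2.2500, -15.0000]] (det J = -72.0000).
Solving J·Δ = −F gives Δ = (0.2083, 0.4896).
Then the next iterate is (x₁, x₂)₁ = (-1.2917, -1.0104).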